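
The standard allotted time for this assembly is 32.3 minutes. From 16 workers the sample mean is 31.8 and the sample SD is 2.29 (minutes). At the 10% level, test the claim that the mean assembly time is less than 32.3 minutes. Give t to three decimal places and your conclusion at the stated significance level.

H0: μ = 32.3; H1: μ < 32.3 (one-sample t-test, left-tailed).
t = (x̄ − μ₀)/(s/√n) = (31.8 − 32.3)/(2.29/√16) = -0.873
df = n − 1 = 15
p-value = P(T ≤ -0.873) ≈ 0.1981
Since p ≈ 0.1981 > α = 0.1, fail to reject H0; the data do not provide sufficient evidence against H0.

t = -0.873; fail to reject H0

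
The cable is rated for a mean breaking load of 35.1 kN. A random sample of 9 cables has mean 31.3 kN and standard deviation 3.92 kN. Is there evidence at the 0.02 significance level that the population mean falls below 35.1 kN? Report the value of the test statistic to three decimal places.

-2.908

H0: μ = 35.1; H1: μ < 35.1 (one-sample t-test, left-tailed).
t = (x̄ − μ₀)/(s/√n) = (31.3 − 35.1)/(3.92/√9) = -2.908
df = n − 1 = 8
p-value = P(T ≤ -2.908) ≈ 0.0098
Since p ≈ 0.0098 < α = 0.02, reject H0; the data support H1.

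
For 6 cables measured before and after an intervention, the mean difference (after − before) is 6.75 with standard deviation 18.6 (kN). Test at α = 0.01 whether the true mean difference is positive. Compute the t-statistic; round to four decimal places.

H0: μ_d = 0; H1: μ_d > 0 (paired t-test on the differences, right-tailed).
t = d̄/(s_d/√n) = 6.75/(18.6/√6) = 0.8889
df = n − 1 = 5
p-value = P(T ≥ 0.8889) ≈ 0.207
Since p ≈ 0.207 > α = 0.01, fail to reject H0; the evidence is not statistically significant.

0.8889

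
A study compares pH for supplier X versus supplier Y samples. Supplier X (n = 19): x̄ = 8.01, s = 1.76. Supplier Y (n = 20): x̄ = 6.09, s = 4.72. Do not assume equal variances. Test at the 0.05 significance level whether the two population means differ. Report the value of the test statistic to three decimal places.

1.699

Let group 1 = supplier X, group 2 = supplier Y. H0: μ_1 = μ_2; H1: μ_1 ≠ μ_2 (Welch's two-sample t-test, two-sided).
t = (x̄_1 − x̄_2)/√(s_1²/n_1 + s_2²/n_2) = (8.01 − 6.09)/√(1.76²/19 + 4.72²/20) = 1.699
Welch–Satterthwaite df ≈ 24.42
Two-sided p-value ≈ 0.102
Since p ≈ 0.102 > α = 0.05, fail to reject H0; the data do not provide sufficient evidence against H0.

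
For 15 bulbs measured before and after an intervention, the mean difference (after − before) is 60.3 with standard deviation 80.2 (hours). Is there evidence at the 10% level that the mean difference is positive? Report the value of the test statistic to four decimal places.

H0: μ_d = 0; H1: μ_d > 0 (paired t-test on the differences, right-tailed).
t = d̄/(s_d/√n) = 60.3/(80.2/√15) = 2.9120
df = n − 1 = 14
p-value = P(T ≥ 2.9120) ≈ 0.006
Since p ≈ 0.006 < α = 0.1, reject H0; the data support H1.

2.9120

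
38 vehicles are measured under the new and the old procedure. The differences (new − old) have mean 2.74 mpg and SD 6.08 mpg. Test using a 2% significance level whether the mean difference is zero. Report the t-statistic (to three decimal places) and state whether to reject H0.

t = 2.778; reject H0

H0: μ_d = 0; H1: μ_d ≠ 0 (paired t-test on the differences, two-sided).
t = d̄/(s_d/√n) = 2.74/(6.08/√38) = 2.778
df = n − 1 = 37
Two-sided p-value ≈ 0.009
Since p ≈ 0.009 < α = 0.02, reject H0; the data support H1.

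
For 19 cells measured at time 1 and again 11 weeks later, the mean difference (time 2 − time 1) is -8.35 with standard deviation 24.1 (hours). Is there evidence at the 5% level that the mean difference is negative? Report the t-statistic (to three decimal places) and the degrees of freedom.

t = -1.510, df = 18

H0: μ_d = 0; H1: μ_d < 0 (paired t-test on the differences, left-tailed).
t = d̄/(s_d/√n) = -8.35/(24.1/√19) = -1.510
df = n − 1 = 18
p-value = P(T ≤ -1.510) ≈ 0.0742
Since p ≈ 0.0742 > α = 0.05, fail to reject H0; the evidence is not statistically significant.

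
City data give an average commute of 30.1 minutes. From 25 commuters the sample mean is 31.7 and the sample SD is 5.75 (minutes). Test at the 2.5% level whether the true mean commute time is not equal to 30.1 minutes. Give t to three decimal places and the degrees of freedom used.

t = 1.391, df = 24

H0: μ = 30.1; H1: μ ≠ 30.1 (one-sample t-test, two-sided).
t = (x̄ − μ₀)/(s/√n) = (31.7 − 30.1)/(5.75/√25) = 1.391
df = n − 1 = 24
Two-sided p-value ≈ 0.177
Since p ≈ 0.177 > α = 0.025, fail to reject H0; the evidence is not statistically significant.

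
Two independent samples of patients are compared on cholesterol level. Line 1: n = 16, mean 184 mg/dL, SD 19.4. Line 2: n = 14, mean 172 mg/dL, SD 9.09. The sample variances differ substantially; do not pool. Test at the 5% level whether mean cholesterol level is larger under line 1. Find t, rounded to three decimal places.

Let group 1 = line 1, group 2 = line 2. H0: μ_1 = μ_2; H1: μ_1 > μ_2 (Welch's two-sample t-test, right-tailed).
t = (x̄_1 − x̄_2)/√(s_1²/n_1 + s_2²/n_2) = (184 − 172)/√(19.4²/16 + 9.09²/14) = 2.212
Welch–Satterthwaite df ≈ 21.88
p-value = P(T ≥ 2.212) ≈ 0.0188
Since p ≈ 0.0188 < α = 0.05, reject H0; the evidence is statistically significant.

2.212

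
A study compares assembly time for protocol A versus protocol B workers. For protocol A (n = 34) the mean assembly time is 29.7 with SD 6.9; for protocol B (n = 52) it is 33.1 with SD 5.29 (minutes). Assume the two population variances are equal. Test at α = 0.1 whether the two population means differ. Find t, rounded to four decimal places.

Let group 1 = protocol A, group 2 = protocol B. H0: μ_1 = μ_2; H1: μ_1 ≠ μ_2 (two-sample pooled-variance t-test, two-sided).
s_p² = [(34−1)·6.9² + (52−1)·5.29²]/(34+52−2) = 35.6943
t = (29.7 − 33.1)/√[35.6943·(1/34 + 1/52)] = -2.5803
df = n₁ + n₂ − 2 = 84
Two-sided p-value ≈ 0.012
Since p ≈ 0.012 < α = 0.1, reject H0; the evidence is statistically significant.

-2.5803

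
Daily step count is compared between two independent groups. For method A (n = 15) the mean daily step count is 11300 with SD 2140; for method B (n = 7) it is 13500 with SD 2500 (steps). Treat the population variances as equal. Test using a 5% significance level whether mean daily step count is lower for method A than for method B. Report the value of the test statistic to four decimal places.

-2.1323

Let group 1 = method A, group 2 = method B. H0: μ_1 = μ_2; H1: μ_1 < μ_2 (two-sample pooled-variance t-test, left-tailed).
s_p² = [(15−1)·2140² + (7−1)·2500²]/(15+7−2) = 5080720
t = (11300 − 13500)/√[5080720·(1/15 + 1/7)] = -2.1323
df = n₁ + n₂ − 2 = 20
p-value = P(T ≤ -2.1323) ≈ 0.0228
Since p ≈ 0.0228 < α = 0.05, reject H0; the data support H1.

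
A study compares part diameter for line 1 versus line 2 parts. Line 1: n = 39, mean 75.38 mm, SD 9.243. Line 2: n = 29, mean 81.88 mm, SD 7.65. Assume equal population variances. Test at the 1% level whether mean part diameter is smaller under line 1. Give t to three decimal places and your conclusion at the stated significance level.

Let group 1 = line 1, group 2 = line 2. H0: μ_1 = μ_2; H1: μ_1 < μ_2 (two-sample pooled-variance t-test, left-tailed).
s_p² = [(39−1)·9.243² + (29−1)·7.65²]/(39+29−2) = 74.0165
t = (75.38 − 81.88)/√[74.0165·(1/39 + 1/29)] = -3.081
df = n₁ + n₂ − 2 = 66
p-value = P(T ≤ -3.081) ≈ 0.0015
Since p ≈ 0.0015 < α = 0.01, reject H0; the evidence is statistically significant.

t = -3.081; reject H0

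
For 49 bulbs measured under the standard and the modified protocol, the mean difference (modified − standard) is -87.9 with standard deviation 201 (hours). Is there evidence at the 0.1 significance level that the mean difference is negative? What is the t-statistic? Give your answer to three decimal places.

-3.061

H0: μ_d = 0; H1: μ_d < 0 (paired t-test on the differences, left-tailed).
t = d̄/(s_d/√n) = -87.9/(201/√49) = -3.061
df = n − 1 = 48
p-value = P(T ≤ -3.061) ≈ 0.002
Since p ≈ 0.002 < α = 0.1, reject H0; the data support H1.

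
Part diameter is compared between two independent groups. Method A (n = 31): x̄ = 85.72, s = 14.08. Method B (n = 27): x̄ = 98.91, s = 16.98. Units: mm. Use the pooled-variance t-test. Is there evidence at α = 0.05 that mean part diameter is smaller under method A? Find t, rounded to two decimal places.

Let group 1 = method A, group 2 = method B. H0: μ_1 = μ_2; H1: μ_1 < μ_2 (two-sample pooled-variance t-test, left-tailed).
s_p² = [(31−1)·14.08² + (27−1)·16.98²]/(31+27−2) = 240.066
t = (85.72 − 98.91)/√[240.066·(1/31 + 1/27)] = -3.23
df = n₁ + n₂ − 2 = 56
p-value = P(T ≤ -3.23) ≈ 0.0010
Since p ≈ 0.0010 < α = 0.05, reject H0; the evidence is statistically significant.

-3.23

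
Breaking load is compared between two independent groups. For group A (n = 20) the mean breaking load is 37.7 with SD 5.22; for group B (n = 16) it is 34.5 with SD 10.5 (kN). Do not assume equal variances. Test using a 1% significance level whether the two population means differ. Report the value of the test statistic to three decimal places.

Let group 1 = group A, group 2 = group B. H0: μ_1 = μ_2; H1: μ_1 ≠ μ_2 (Welch's two-sample t-test, two-sided).
t = (x̄_1 − x̄_2)/√(s_1²/n_1 + s_2²/n_2) = (37.7 − 34.5)/√(5.22²/20 + 10.5²/16) = 1.114
Welch–Satterthwaite df ≈ 20.87
Two-sided p-value ≈ 0.2780
Since p ≈ 0.2780 > α = 0.01, fail to reject H0; the evidence is not statistically significant.

1.114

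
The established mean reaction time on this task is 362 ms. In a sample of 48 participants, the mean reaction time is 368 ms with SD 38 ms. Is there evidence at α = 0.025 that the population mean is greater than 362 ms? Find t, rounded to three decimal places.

H0: μ = 362; H1: μ > 362 (one-sample t-test, right-tailed).
t = (x̄ − μ₀)/(s/√n) = (368 − 362)/(38/√48) = 1.094
df = n − 1 = 47
p-value = P(T ≥ 1.094) ≈ 0.140
Since p ≈ 0.140 > α = 0.025, fail to reject H0; the evidence is not statistically significant.

1.094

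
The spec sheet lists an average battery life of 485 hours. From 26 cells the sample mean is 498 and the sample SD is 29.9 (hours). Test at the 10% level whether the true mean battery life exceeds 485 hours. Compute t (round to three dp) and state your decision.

t = 2.217; reject H0

H0: μ = 485; H1: μ > 485 (one-sample t-test, right-tailed).
t = (x̄ − μ₀)/(s/√n) = (498 − 485)/(29.9/√26) = 2.217
df = n − 1 = 25
p-value = P(T ≥ 2.217) ≈ 0.018
Since p ≈ 0.018 < α = 0.1, reject H0; the data support H1.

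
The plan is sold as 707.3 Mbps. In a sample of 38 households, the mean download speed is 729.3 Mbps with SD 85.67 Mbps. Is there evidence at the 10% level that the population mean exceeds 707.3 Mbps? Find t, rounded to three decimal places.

H0: μ = 707.3; H1: μ > 707.3 (one-sample t-test, right-tailed).
t = (x̄ − μ₀)/(s/√n) = (729.3 − 707.3)/(85.67/√38) = 1.583
df = n − 1 = 37
p-value = P(T ≥ 1.583) ≈ 0.061
Since p ≈ 0.061 < α = 0.1, reject H0; the evidence is statistically significant.

1.583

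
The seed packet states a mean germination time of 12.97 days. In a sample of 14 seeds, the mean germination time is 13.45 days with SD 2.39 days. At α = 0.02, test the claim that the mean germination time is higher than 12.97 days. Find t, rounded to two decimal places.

0.75

H0: μ = 12.97; H1: μ > 12.97 (one-sample t-test, right-tailed).
t = (x̄ − μ₀)/(s/√n) = (13.45 − 12.97)/(2.39/√14) = 0.75
df = n − 1 = 13
p-value = P(T ≥ 0.75) ≈ 0.2329
Since p ≈ 0.2329 > α = 0.02, fail to reject H0; the evidence is not statistically significant.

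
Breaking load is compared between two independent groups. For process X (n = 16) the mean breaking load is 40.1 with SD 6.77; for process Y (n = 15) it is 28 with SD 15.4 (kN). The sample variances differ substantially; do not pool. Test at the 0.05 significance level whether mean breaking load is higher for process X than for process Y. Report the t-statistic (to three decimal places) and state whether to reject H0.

t = 2.800; reject H0

Let group 1 = process X, group 2 = process Y. H0: μ_1 = μ_2; H1: μ_1 > μ_2 (Welch's two-sample t-test, right-tailed).
t = (x̄_1 − x̄_2)/√(s_1²/n_1 + s_2²/n_2) = (40.1 − 28)/√(6.77²/16 + 15.4²/15) = 2.800
Welch–Satterthwaite df ≈ 18.95
p-value = P(T ≥ 2.800) ≈ 0.006
Since p ≈ 0.006 < α = 0.05, reject H0; the data support H1.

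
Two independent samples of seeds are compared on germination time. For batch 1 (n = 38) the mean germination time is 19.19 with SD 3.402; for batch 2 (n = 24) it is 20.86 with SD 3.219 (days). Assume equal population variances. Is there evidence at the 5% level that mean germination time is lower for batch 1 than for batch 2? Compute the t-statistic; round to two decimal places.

-1.92

Let group 1 = batch 1, group 2 = batch 2. H0: μ_1 = μ_2; H1: μ_1 < μ_2 (two-sample pooled-variance t-test, left-tailed).
s_p² = [(38−1)·3.402² + (24−1)·3.219²]/(38+24−2) = 11.1091
t = (19.19 − 20.86)/√[11.1091·(1/38 + 1/24)] = -1.92
df = n₁ + n₂ − 2 = 60
p-value = P(T ≤ -1.92) ≈ 0.0297
Since p ≈ 0.0297 < α = 0.05, reject H0; the data support H1.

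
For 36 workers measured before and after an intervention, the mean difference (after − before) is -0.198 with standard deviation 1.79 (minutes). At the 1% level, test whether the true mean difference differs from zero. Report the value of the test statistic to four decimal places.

H0: μ_d = 0; H1: μ_d ≠ 0 (paired t-test on the differences, two-sided).
t = d̄/(s_d/√n) = -0.198/(1.79/√36) = -0.6637
df = n − 1 = 35
Two-sided p-value ≈ 0.511
Since p ≈ 0.511 > α = 0.01, fail to reject H0; the evidence is not statistically significant.

-0.6637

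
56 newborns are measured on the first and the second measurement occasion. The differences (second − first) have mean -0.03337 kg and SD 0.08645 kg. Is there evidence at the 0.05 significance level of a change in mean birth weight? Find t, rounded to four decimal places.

-2.8886

H0: μ_d = 0; H1: μ_d ≠ 0 (paired t-test on the differences, two-sided).
t = d̄/(s_d/√n) = -0.03337/(0.08645/√56) = -2.8886
df = n − 1 = 55
Two-sided p-value ≈ 0.006
Since p ≈ 0.006 < α = 0.05, reject H0; the evidence is statistically significant.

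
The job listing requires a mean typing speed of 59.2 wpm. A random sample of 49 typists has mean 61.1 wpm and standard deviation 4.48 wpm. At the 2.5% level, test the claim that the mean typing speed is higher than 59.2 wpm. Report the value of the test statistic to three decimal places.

H0: μ = 59.2; H1: μ > 59.2 (one-sample t-test, right-tailed).
t = (x̄ − μ₀)/(s/√n) = (61.1 − 59.2)/(4.48/√49) = 2.969
df = n − 1 = 48
p-value = P(T ≥ 2.969) ≈ 0.002
Since p ≈ 0.002 < α = 0.025, reject H0; the evidence is statistically significant.

2.969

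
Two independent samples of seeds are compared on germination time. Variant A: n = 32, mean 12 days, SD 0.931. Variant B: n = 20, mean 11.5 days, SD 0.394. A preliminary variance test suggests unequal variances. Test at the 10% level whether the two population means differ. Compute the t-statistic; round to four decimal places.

2.6784

Let group 1 = variant A, group 2 = variant B. H0: μ_1 = μ_2; H1: μ_1 ≠ μ_2 (Welch's two-sample t-test, two-sided).
t = (x̄_1 − x̄_2)/√(s_1²/n_1 + s_2²/n_2) = (12 − 11.5)/√(0.931²/32 + 0.394²/20) = 2.6784
Welch–Satterthwaite df ≈ 45.25
Two-sided p-value ≈ 0.010
Since p ≈ 0.010 < α = 0.1, reject H0; the evidence is statistically significant.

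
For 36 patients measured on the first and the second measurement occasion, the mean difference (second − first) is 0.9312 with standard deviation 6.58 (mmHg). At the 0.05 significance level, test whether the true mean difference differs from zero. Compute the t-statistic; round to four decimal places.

H0: μ_d = 0; H1: μ_d ≠ 0 (paired t-test on the differences, two-sided).
t = d̄/(s_d/√n) = 0.9312/(6.58/√36) = 0.8491
df = n − 1 = 35
Two-sided p-value ≈ 0.4016
Since p ≈ 0.4016 > α = 0.05, fail to reject H0; the data do not provide sufficient evidence against H0.

0.8491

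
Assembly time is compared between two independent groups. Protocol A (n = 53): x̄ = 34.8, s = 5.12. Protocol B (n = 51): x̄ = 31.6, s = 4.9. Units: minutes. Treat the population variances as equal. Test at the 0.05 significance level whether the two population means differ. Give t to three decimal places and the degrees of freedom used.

t = 3.254, df = 102

Let group 1 = protocol A, group 2 = protocol B. H0: μ_1 = μ_2; H1: μ_1 ≠ μ_2 (two-sample pooled-variance t-test, two-sided).
s_p² = [(53−1)·5.12² + (51−1)·4.9²]/(53+51−2) = 25.1338
t = (34.8 − 31.6)/√[25.1338·(1/53 + 1/51)] = 3.254
df = n₁ + n₂ − 2 = 102
Two-sided p-value ≈ 0.0015
Since p ≈ 0.0015 < α = 0.05, reject H0; the evidence is statistically significant.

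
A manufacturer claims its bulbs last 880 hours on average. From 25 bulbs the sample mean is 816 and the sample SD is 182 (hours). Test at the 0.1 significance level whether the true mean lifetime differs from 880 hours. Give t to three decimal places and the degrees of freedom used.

t = -1.758, df = 24

H0: μ = 880; H1: μ ≠ 880 (one-sample t-test, two-sided).
t = (x̄ − μ₀)/(s/√n) = (816 − 880)/(182/√25) = -1.758
df = n − 1 = 24
Two-sided p-value ≈ 0.091
Since p ≈ 0.091 < α = 0.1, reject H0; the evidence is statistically significant.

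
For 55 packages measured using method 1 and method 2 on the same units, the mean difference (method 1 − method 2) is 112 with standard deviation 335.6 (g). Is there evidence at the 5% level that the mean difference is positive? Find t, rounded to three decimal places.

H0: μ_d = 0; H1: μ_d > 0 (paired t-test on the differences, right-tailed).
t = d̄/(s_d/√n) = 112/(335.6/√55) = 2.475
df = n − 1 = 54
p-value = P(T ≥ 2.475) ≈ 0.0082
Since p ≈ 0.0082 < α = 0.05, reject H0; the evidence is statistically significant.

2.475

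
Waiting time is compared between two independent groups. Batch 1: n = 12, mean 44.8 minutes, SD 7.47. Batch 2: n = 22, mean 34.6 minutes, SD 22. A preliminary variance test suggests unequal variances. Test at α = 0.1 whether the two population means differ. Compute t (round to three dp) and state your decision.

Let group 1 = batch 1, group 2 = batch 2. H0: μ_1 = μ_2; H1: μ_1 ≠ μ_2 (Welch's two-sample t-test, two-sided).
t = (x̄_1 − x̄_2)/√(s_1²/n_1 + s_2²/n_2) = (44.8 − 34.6)/√(7.47²/12 + 22²/22) = 1.976
Welch–Satterthwaite df ≈ 28.39
Two-sided p-value ≈ 0.0580
Since p ≈ 0.0580 < α = 0.1, reject H0; the evidence is statistically significant.

t = 1.976; reject H0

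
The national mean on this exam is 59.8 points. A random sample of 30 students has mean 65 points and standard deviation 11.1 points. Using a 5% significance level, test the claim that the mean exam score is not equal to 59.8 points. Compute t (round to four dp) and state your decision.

H0: μ = 59.8; H1: μ ≠ 59.8 (one-sample t-test, two-sided).
t = (x̄ − μ₀)/(s/√n) = (65 − 59.8)/(11.1/√30) = 2.5659
df = n − 1 = 29
Two-sided p-value ≈ 0.016
Since p ≈ 0.016 < α = 0.05, reject H0; the evidence is statistically significant.

t = 2.5659; reject H0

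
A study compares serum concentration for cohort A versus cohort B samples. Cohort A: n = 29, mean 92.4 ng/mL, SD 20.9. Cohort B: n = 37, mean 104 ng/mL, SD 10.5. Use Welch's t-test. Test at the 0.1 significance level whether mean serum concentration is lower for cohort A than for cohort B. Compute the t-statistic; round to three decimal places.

-2.731

Let group 1 = cohort A, group 2 = cohort B. H0: μ_1 = μ_2; H1: μ_1 < μ_2 (Welch's two-sample t-test, left-tailed).
t = (x̄_1 − x̄_2)/√(s_1²/n_1 + s_2²/n_2) = (92.4 − 104)/√(20.9²/29 + 10.5²/37) = -2.731
Welch–Satterthwaite df ≈ 38.99
p-value = P(T ≤ -2.731) ≈ 0.0047
Since p ≈ 0.0047 < α = 0.1, reject H0; the data support H1.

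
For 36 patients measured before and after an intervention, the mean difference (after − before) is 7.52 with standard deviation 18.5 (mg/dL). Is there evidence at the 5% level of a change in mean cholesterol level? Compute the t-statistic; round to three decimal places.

2.439

H0: μ_d = 0; H1: μ_d ≠ 0 (paired t-test on the differences, two-sided).
t = d̄/(s_d/√n) = 7.52/(18.5/√36) = 2.439
df = n − 1 = 35
Two-sided p-value ≈ 0.020
Since p ≈ 0.020 < α = 0.05, reject H0; the data support H1.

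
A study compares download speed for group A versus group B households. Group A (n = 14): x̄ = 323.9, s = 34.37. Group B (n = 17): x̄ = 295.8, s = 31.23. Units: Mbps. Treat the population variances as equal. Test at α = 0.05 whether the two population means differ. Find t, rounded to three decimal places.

2.383

Let group 1 = group A, group 2 = group B. H0: μ_1 = μ_2; H1: μ_1 ≠ μ_2 (two-sample pooled-variance t-test, two-sided).
s_p² = [(14−1)·34.37² + (17−1)·31.23²]/(14+17−2) = 1067.65
t = (323.9 − 295.8)/√[1067.65·(1/14 + 1/17)] = 2.383
df = n₁ + n₂ − 2 = 29
Two-sided p-value ≈ 0.0240
Since p ≈ 0.0240 < α = 0.05, reject H0; the evidence is statistically significant.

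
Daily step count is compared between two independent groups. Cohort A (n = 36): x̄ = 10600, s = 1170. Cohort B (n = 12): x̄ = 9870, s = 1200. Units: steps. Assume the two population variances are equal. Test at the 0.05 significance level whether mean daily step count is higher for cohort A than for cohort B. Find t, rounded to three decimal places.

Let group 1 = cohort A, group 2 = cohort B. H0: μ_1 = μ_2; H1: μ_1 > μ_2 (two-sample pooled-variance t-test, right-tailed).
s_p² = [(36−1)·1170² + (12−1)·1200²]/(36+12−2) = 1385900
t = (10600 − 9870)/√[1385900·(1/36 + 1/12)] = 1.860
df = n₁ + n₂ − 2 = 46
p-value = P(T ≥ 1.860) ≈ 0.035
Since p ≈ 0.035 < α = 0.05, reject H0; the evidence is statistically significant.

1.860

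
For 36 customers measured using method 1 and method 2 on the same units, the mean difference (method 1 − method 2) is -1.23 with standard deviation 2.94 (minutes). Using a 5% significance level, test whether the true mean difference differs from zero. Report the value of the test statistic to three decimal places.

-2.510

H0: μ_d = 0; H1: μ_d ≠ 0 (paired t-test on the differences, two-sided).
t = d̄/(s_d/√n) = -1.23/(2.94/√36) = -2.510
df = n − 1 = 35
Two-sided p-value ≈ 0.017
Since p ≈ 0.017 < α = 0.05, reject H0; the evidence is statistically significant.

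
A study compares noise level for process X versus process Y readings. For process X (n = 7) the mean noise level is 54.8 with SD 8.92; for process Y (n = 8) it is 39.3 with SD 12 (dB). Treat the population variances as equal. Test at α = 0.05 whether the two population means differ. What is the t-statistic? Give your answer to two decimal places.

Let group 1 = process X, group 2 = process Y. H0: μ_1 = μ_2; H1: μ_1 ≠ μ_2 (two-sample pooled-variance t-test, two-sided).
s_p² = [(7−1)·8.92² + (8−1)·12²]/(7+8−2) = 114.261
t = (54.8 − 39.3)/√[114.261·(1/7 + 1/8)] = 2.80
df = n₁ + n₂ − 2 = 13
Two-sided p-value ≈ 0.0150
Since p ≈ 0.0150 < α = 0.05, reject H0; the data support H1.

2.80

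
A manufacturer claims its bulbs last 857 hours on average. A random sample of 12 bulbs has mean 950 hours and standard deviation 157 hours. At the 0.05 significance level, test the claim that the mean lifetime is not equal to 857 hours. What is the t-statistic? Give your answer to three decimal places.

H0: μ = 857; H1: μ ≠ 857 (one-sample t-test, two-sided).
t = (x̄ − μ₀)/(s/√n) = (950 − 857)/(157/√12) = 2.052
df = n − 1 = 11
Two-sided p-value ≈ 0.065
Since p ≈ 0.065 > α = 0.05, fail to reject H0; the evidence is not statistically significant.

2.052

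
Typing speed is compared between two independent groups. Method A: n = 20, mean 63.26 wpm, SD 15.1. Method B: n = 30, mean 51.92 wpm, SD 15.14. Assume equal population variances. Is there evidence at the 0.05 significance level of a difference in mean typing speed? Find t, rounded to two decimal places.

2.60

Let group 1 = method A, group 2 = method B. H0: μ_1 = μ_2; H1: μ_1 ≠ μ_2 (two-sample pooled-variance t-test, two-sided).
s_p² = [(20−1)·15.1² + (30−1)·15.14²]/(20+30−2) = 228.741
t = (63.26 − 51.92)/√[228.741·(1/20 + 1/30)] = 2.60
df = n₁ + n₂ − 2 = 48
Two-sided p-value ≈ 0.012
Since p ≈ 0.012 < α = 0.05, reject H0; the data support H1.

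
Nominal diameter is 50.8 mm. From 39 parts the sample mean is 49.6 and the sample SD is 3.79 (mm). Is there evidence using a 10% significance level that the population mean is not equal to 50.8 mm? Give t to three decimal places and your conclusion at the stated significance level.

H0: μ = 50.8; H1: μ ≠ 50.8 (one-sample t-test, two-sided).
t = (x̄ − μ₀)/(s/√n) = (49.6 − 50.8)/(3.79/√39) = -1.977
df = n − 1 = 38
Two-sided p-value ≈ 0.0553
Since p ≈ 0.0553 < α = 0.1, reject H0; the evidence is statistically significant.

t = -1.977; reject H0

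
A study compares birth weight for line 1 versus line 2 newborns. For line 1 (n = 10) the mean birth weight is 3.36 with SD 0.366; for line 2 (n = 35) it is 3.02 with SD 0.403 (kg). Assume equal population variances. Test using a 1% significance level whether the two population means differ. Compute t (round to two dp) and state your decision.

t = 2.40; fail to reject H0

Let group 1 = line 1, group 2 = line 2. H0: μ_1 = μ_2; H1: μ_1 ≠ μ_2 (two-sample pooled-variance t-test, two-sided).
s_p² = [(10−1)·0.366² + (35−1)·0.403²]/(10+35−2) = 0.156454
t = (3.36 − 3.02)/√[0.156454·(1/10 + 1/35)] = 2.40
df = n₁ + n₂ − 2 = 43
Two-sided p-value ≈ 0.021
Since p ≈ 0.021 > α = 0.01, fail to reject H0; the evidence is not statistically significant.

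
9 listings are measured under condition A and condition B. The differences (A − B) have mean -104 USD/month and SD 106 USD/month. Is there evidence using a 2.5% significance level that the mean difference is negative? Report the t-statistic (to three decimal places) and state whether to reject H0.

H0: μ_d = 0; H1: μ_d < 0 (paired t-test on the differences, left-tailed).
t = d̄/(s_d/√n) = -104/(106/√9) = -2.943
df = n − 1 = 8
p-value = P(T ≤ -2.943) ≈ 0.009
Since p ≈ 0.009 < α = 0.025, reject H0; the evidence is statistically significant.

t = -2.943; reject H0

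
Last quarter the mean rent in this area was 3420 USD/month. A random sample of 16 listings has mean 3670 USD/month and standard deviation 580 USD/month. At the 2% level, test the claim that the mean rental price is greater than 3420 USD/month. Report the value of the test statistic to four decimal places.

1.7241

H0: μ = 3420; H1: μ > 3420 (one-sample t-test, right-tailed).
t = (x̄ − μ₀)/(s/√n) = (3670 − 3420)/(580/√16) = 1.7241
df = n − 1 = 15
p-value = P(T ≥ 1.7241) ≈ 0.0526
Since p ≈ 0.0526 > α = 0.02, fail to reject H0; the evidence is not statistically significant.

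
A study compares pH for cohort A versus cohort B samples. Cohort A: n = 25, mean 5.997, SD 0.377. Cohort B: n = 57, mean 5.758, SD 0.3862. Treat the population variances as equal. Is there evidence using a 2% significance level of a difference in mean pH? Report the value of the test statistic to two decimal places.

2.60

Let group 1 = cohort A, group 2 = cohort B. H0: μ_1 = μ_2; H1: μ_1 ≠ μ_2 (two-sample pooled-variance t-test, two-sided).
s_p² = [(25−1)·0.377² + (57−1)·0.3862²]/(25+57−2) = 0.147044
t = (5.997 − 5.758)/√[0.147044·(1/25 + 1/57)] = 2.60
df = n₁ + n₂ − 2 = 80
Two-sided p-value ≈ 0.0112
Since p ≈ 0.0112 < α = 0.02, reject H0; the data support H1.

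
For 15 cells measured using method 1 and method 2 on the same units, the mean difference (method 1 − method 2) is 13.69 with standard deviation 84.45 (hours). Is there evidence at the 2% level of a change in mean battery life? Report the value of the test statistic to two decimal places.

0.63

H0: μ_d = 0; H1: μ_d ≠ 0 (paired t-test on the differences, two-sided).
t = d̄/(s_d/√n) = 13.69/(84.45/√15) = 0.63
df = n − 1 = 14
Two-sided p-value ≈ 0.5402
Since p ≈ 0.5402 > α = 0.02, fail to reject H0; the data do not provide sufficient evidence against H0.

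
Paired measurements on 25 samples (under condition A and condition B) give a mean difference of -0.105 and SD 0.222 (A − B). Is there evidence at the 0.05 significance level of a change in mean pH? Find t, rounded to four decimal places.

H0: μ_d = 0; H1: μ_d ≠ 0 (paired t-test on the differences, two-sided).
t = d̄/(s_d/√n) = -0.105/(0.222/√25) = -2.3649
df = n − 1 = 24
Two-sided p-value ≈ 0.026
Since p ≈ 0.026 < α = 0.05, reject H0; the evidence is statistically significant.

-2.3649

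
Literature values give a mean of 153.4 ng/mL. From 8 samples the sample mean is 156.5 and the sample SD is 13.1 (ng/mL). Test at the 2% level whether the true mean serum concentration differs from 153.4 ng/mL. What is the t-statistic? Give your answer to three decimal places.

H0: μ = 153.4; H1: μ ≠ 153.4 (one-sample t-test, two-sided).
t = (x̄ − μ₀)/(s/√n) = (156.5 − 153.4)/(13.1/√8) = 0.669
df = n − 1 = 7
Two-sided p-value ≈ 0.5247
Since p ≈ 0.5247 > α = 0.02, fail to reject H0; the data do not provide sufficient evidence against H0.

0.669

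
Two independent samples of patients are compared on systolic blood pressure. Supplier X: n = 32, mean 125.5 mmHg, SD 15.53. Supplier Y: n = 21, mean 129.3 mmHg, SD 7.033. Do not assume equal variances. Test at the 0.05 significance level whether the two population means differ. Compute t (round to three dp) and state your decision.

Let group 1 = supplier X, group 2 = supplier Y. H0: μ_1 = μ_2; H1: μ_1 ≠ μ_2 (Welch's two-sample t-test, two-sided).
t = (x̄_1 − x̄_2)/√(s_1²/n_1 + s_2²/n_2) = (125.5 − 129.3)/√(15.53²/32 + 7.033²/21) = -1.208
Welch–Satterthwaite df ≈ 46.38
Two-sided p-value ≈ 0.2331
Since p ≈ 0.2331 > α = 0.05, fail to reject H0; the evidence is not statistically significant.

t = -1.208; fail to reject H0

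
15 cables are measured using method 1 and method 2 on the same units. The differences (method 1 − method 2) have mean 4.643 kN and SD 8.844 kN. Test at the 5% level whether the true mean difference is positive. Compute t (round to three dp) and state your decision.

H0: μ_d = 0; H1: μ_d > 0 (paired t-test on the differences, right-tailed).
t = d̄/(s_d/√n) = 4.643/(8.844/√15) = 2.033
df = n − 1 = 14
p-value = P(T ≥ 2.033) ≈ 0.0307
Since p ≈ 0.0307 < α = 0.05, reject H0; the data support H1.

t = 2.033; reject H0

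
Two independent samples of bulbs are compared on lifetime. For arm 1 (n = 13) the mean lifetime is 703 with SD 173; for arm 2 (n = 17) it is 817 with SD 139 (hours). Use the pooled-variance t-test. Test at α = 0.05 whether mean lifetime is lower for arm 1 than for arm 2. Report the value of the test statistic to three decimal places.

-2.003

Let group 1 = arm 1, group 2 = arm 2. H0: μ_1 = μ_2; H1: μ_1 < μ_2 (two-sample pooled-variance t-test, left-tailed).
s_p² = [(13−1)·173² + (17−1)·139²]/(13+17−2) = 23867.3
t = (703 − 817)/√[23867.3·(1/13 + 1/17)] = -2.003
df = n₁ + n₂ − 2 = 28
p-value = P(T ≤ -2.003) ≈ 0.027
Since p ≈ 0.027 < α = 0.05, reject H0; the data support H1.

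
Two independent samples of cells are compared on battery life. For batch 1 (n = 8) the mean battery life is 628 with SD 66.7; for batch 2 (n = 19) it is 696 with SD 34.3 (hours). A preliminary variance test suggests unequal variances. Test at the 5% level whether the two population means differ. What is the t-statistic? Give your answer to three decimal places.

-2.735

Let group 1 = batch 1, group 2 = batch 2. H0: μ_1 = μ_2; H1: μ_1 ≠ μ_2 (Welch's two-sample t-test, two-sided).
t = (x̄_1 − x̄_2)/√(s_1²/n_1 + s_2²/n_2) = (628 − 696)/√(66.7²/8 + 34.3²/19) = -2.735
Welch–Satterthwaite df ≈ 8.60
Two-sided p-value ≈ 0.0240
Since p ≈ 0.0240 < α = 0.05, reject H0; the data support H1.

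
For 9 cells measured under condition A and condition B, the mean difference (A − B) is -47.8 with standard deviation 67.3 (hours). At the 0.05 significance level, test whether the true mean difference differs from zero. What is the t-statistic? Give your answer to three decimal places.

-2.131

H0: μ_d = 0; H1: μ_d ≠ 0 (paired t-test on the differences, two-sided).
t = d̄/(s_d/√n) = -47.8/(67.3/√9) = -2.131
df = n − 1 = 8
Two-sided p-value ≈ 0.0657
Since p ≈ 0.0657 > α = 0.05, fail to reject H0; the data do not provide sufficient evidence against H0.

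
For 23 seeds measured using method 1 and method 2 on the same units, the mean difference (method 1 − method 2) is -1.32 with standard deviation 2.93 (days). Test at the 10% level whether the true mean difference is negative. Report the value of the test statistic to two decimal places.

-2.16

H0: μ_d = 0; H1: μ_d < 0 (paired t-test on the differences, left-tailed).
t = d̄/(s_d/√n) = -1.32/(2.93/√23) = -2.16
df = n − 1 = 22
p-value = P(T ≤ -2.16) ≈ 0.021
Since p ≈ 0.021 < α = 0.1, reject H0; the data support H1.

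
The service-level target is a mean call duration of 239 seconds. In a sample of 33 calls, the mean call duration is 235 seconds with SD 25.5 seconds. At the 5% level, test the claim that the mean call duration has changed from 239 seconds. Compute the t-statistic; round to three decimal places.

-0.901

H0: μ = 239; H1: μ ≠ 239 (one-sample t-test, two-sided).
t = (x̄ − μ₀)/(s/√n) = (235 − 239)/(25.5/√33) = -0.901
df = n − 1 = 32
Two-sided p-value ≈ 0.3743
Since p ≈ 0.3743 > α = 0.05, fail to reject H0; the data do not provide sufficient evidence against H0.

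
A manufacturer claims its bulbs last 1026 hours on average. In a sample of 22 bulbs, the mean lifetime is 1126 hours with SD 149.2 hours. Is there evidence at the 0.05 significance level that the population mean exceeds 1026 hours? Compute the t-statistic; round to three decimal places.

3.144

H0: μ = 1026; H1: μ > 1026 (one-sample t-test, right-tailed).
t = (x̄ − μ₀)/(s/√n) = (1126 − 1026)/(149.2/√22) = 3.144
df = n − 1 = 21
p-value = P(T ≥ 3.144) ≈ 0.0025
Since p ≈ 0.0025 < α = 0.05, reject H0; the data support H1.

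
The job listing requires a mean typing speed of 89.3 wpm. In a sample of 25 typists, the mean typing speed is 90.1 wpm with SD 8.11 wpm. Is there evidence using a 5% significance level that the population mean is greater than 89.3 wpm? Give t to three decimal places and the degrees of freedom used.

H0: μ = 89.3; H1: μ > 89.3 (one-sample t-test, right-tailed).
t = (x̄ − μ₀)/(s/√n) = (90.1 − 89.3)/(8.11/√25) = 0.493
df = n − 1 = 24
p-value = P(T ≥ 0.493) ≈ 0.313
Since p ≈ 0.313 > α = 0.05, fail to reject H0; the evidence is not statistically significant.

t = 0.493, df = 24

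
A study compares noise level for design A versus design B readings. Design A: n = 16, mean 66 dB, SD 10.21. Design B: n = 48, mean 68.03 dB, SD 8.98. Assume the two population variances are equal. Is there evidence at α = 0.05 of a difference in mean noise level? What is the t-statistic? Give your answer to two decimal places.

-0.76

Let group 1 = design A, group 2 = design B. H0: μ_1 = μ_2; H1: μ_1 ≠ μ_2 (two-sample pooled-variance t-test, two-sided).
s_p² = [(16−1)·10.21² + (48−1)·8.98²]/(16+48−2) = 86.351
t = (66 − 68.03)/√[86.351·(1/16 + 1/48)] = -0.76
df = n₁ + n₂ − 2 = 62
Two-sided p-value ≈ 0.452
Since p ≈ 0.452 > α = 0.05, fail to reject H0; the data do not provide sufficient evidence against H0.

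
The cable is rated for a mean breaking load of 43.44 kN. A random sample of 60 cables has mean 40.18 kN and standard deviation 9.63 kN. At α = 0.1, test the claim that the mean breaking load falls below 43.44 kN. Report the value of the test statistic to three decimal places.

-2.622

H0: μ = 43.44; H1: μ < 43.44 (one-sample t-test, left-tailed).
t = (x̄ − μ₀)/(s/√n) = (40.18 − 43.44)/(9.63/√60) = -2.622
df = n − 1 = 59
p-value = P(T ≤ -2.622) ≈ 0.006
Since p ≈ 0.006 < α = 0.1, reject H0; the evidence is statistically significant.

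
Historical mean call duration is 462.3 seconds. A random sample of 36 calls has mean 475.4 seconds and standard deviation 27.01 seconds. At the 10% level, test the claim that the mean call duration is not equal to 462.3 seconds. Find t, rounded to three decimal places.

2.910

H0: μ = 462.3; H1: μ ≠ 462.3 (one-sample t-test, two-sided).
t = (x̄ − μ₀)/(s/√n) = (475.4 − 462.3)/(27.01/√36) = 2.910
df = n − 1 = 35
Two-sided p-value ≈ 0.0062
Since p ≈ 0.0062 < α = 0.1, reject H0; the data support H1.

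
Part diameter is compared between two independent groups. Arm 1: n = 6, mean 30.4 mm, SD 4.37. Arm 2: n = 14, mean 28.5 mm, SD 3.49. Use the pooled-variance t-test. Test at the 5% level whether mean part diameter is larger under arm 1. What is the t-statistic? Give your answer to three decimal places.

Let group 1 = arm 1, group 2 = arm 2. H0: μ_1 = μ_2; H1: μ_1 > μ_2 (two-sample pooled-variance t-test, right-tailed).
s_p² = [(6−1)·4.37² + (14−1)·3.49²]/(6+14−2) = 14.1014
t = (30.4 − 28.5)/√[14.1014·(1/6 + 1/14)] = 1.037
df = n₁ + n₂ − 2 = 18
p-value = P(T ≥ 1.037) ≈ 0.1568
Since p ≈ 0.1568 > α = 0.05, fail to reject H0; the evidence is not statistically significant.

1.037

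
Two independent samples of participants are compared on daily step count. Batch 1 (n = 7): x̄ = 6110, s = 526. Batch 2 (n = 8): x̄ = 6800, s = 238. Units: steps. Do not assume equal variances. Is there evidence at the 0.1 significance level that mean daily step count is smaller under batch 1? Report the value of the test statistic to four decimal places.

Let group 1 = batch 1, group 2 = batch 2. H0: μ_1 = μ_2; H1: μ_1 < μ_2 (Welch's two-sample t-test, left-tailed).
t = (x̄_1 − x̄_2)/√(s_1²/n_1 + s_2²/n_2) = (6110 − 6800)/√(526²/7 + 238²/8) = -3.1962
Welch–Satterthwaite df ≈ 8.12
p-value = P(T ≤ -3.1962) ≈ 0.006
Since p ≈ 0.006 < α = 0.1, reject H0; the data support H1.

-3.1962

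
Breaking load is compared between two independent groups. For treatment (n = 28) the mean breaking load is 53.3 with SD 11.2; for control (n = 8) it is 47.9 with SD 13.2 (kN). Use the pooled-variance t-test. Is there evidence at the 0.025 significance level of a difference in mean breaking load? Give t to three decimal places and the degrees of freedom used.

t = 1.157, df = 34

Let group 1 = treatment, group 2 = control. H0: μ_1 = μ_2; H1: μ_1 ≠ μ_2 (two-sample pooled-variance t-test, two-sided).
s_p² = [(28−1)·11.2² + (8−1)·13.2²]/(28+8−2) = 135.487
t = (53.3 − 47.9)/√[135.487·(1/28 + 1/8)] = 1.157
df = n₁ + n₂ − 2 = 34
Two-sided p-value ≈ 0.2552
Since p ≈ 0.2552 > α = 0.025, fail to reject H0; the data do not provide sufficient evidence against H0.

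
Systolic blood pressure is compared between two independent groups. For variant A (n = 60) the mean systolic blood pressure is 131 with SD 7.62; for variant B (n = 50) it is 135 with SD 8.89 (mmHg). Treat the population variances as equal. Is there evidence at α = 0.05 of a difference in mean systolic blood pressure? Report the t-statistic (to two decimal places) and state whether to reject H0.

t = -2.54; reject H0

Let group 1 = variant A, group 2 = variant B. H0: μ_1 = μ_2; H1: μ_1 ≠ μ_2 (two-sample pooled-variance t-test, two-sided).
s_p² = [(60−1)·7.62² + (50−1)·8.89²]/(60+50−2) = 67.5775
t = (131 − 135)/√[67.5775·(1/60 + 1/50)] = -2.54
df = n₁ + n₂ − 2 = 108
Two-sided p-value ≈ 0.0125
Since p ≈ 0.0125 < α = 0.05, reject H0; the evidence is statistically significant.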